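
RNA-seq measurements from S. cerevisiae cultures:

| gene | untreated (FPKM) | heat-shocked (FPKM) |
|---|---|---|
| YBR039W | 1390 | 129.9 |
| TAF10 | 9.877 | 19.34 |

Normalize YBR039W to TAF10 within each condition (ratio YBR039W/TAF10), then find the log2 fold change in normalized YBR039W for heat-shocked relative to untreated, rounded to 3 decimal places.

-4.389

YBR039W/TAF10 (untreated) = 1390 / 9.877 = 140.73
YBR039W/TAF10 (heat-shocked) = 129.9 / 19.34 = 6.7166
Fold change = 6.7166 / 140.73 = 0.0477
log2(0.0477) = -4.3891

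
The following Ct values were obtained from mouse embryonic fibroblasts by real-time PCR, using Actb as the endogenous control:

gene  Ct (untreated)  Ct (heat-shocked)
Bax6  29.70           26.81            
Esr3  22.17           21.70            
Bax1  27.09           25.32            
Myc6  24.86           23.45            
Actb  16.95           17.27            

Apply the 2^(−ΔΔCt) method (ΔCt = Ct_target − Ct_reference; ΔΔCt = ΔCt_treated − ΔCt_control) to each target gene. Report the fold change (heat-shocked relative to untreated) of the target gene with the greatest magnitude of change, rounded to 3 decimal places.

9.254

Bax6: ΔΔCt = (26.81−17.27) − (29.70−16.95) = 9.54 − 12.75 = -3.21; fold change = 2^3.21 = 9.254
Esr3: ΔΔCt = (21.70−17.27) − (22.17−16.95) = 4.43 − 5.22 = -0.79; fold change = 2^0.79 = 1.729
Bax1: ΔΔCt = (25.32−17.27) − (27.09−16.95) = 8.05 − 10.14 = -2.09; fold change = 2^2.09 = 4.257
Myc6: ΔΔCt = (23.45−17.27) − (24.86−16.95) = 6.18 − 7.91 = -1.73; fold change = 2^1.73 = 3.317
Bax6 has the largest |ΔΔCt| = 3.21.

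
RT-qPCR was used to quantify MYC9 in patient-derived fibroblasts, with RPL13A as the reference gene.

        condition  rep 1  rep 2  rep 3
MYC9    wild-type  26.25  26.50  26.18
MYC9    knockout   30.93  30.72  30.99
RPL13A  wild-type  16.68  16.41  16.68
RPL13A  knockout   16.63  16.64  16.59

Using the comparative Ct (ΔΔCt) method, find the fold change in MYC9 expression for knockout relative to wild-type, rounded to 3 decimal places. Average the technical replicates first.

0.043

Mean Ct: MYC9 wild-type 26.310; MYC9 knockout 30.880; RPL13A wild-type 16.590; RPL13A knockout 16.620
ΔCt(wild-type) = 26.310 − 16.590 = 9.720
ΔCt(knockout) = 30.880 − 16.620 = 14.260
ΔΔCt = 14.260 − 9.720 = 4.540
Fold change = 2^(−4.540) = 0.0430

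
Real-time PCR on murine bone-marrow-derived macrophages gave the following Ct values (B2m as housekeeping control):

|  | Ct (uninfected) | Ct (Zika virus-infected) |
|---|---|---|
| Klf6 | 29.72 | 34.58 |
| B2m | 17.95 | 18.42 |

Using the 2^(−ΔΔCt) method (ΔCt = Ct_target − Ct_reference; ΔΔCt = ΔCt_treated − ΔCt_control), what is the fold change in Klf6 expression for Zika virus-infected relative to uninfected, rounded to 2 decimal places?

ΔCt(uninfected) = 29.720 − 17.950 = 11.770
ΔCt(Zika virus-infected) = 34.580 − 18.420 = 16.160
ΔΔCt = 16.160 − 11.770 = 4.390
Fold change = 2^(−4.390) = 0.048

0.05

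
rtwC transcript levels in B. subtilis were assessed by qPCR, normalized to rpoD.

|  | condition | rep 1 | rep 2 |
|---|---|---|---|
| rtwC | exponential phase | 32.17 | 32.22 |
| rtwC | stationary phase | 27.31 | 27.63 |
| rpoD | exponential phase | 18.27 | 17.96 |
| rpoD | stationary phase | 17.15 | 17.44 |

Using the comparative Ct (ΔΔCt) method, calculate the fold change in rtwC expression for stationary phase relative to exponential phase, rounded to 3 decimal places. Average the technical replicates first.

Mean Ct: rtwC exponential phase 32.195; rtwC stationary phase 27.470; rpoD exponential phase 18.115; rpoD stationary phase 17.295
ΔCt(exponential phase) = 32.195 − 18.115 = 14.080
ΔCt(stationary phase) = 27.470 − 17.295 = 10.175
ΔΔCt = 10.175 − 14.080 = -3.905
Fold change = 2^(−(-3.905)) = 2^3.905 = 14.9804

14.980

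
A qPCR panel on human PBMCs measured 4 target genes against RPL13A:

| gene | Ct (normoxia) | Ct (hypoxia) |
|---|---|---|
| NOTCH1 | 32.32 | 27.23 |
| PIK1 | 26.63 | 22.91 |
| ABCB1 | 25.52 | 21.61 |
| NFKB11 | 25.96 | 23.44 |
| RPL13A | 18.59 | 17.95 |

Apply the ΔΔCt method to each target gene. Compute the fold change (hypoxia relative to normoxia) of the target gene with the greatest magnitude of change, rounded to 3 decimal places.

21.857

NOTCH1: ΔΔCt = (27.23−17.95) − (32.32−18.59) = 9.28 − 13.73 = -4.45; fold change = 2^4.45 = 21.857
PIK1: ΔΔCt = (22.91−17.95) − (26.63−18.59) = 4.96 − 8.04 = -3.08; fold change = 2^3.08 = 8.456
ABCB1: ΔΔCt = (21.61−17.95) − (25.52−18.59) = 3.66 − 6.93 = -3.27; fold change = 2^3.27 = 9.646
NFKB11: ΔΔCt = (23.44−17.95) − (25.96−18.59) = 5.49 − 7.37 = -1.88; fold change = 2^1.88 = 3.681
NOTCH1 has the largest |ΔΔCt| = 4.45.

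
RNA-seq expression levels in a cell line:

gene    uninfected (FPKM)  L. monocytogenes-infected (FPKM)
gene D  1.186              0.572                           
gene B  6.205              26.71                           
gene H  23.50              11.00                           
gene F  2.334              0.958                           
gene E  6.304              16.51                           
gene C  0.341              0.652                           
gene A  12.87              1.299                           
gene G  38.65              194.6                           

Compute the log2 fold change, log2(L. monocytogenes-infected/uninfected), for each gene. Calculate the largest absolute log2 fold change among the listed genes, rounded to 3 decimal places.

log2(0.572/1.186) = -1.052  (gene D)
log2(26.71/6.205) = 2.106  (gene B)
log2(11.00/23.50) = -1.095  (gene H)
log2(0.958/2.334) = -1.285  (gene F)
log2(16.51/6.304) = 1.389  (gene E)
log2(0.652/0.341) = 0.935  (gene C)
log2(1.299/12.87) = -3.309  (gene A)
log2(194.6/38.65) = 2.332  (gene G)
The largest magnitude belongs to gene A.

3.309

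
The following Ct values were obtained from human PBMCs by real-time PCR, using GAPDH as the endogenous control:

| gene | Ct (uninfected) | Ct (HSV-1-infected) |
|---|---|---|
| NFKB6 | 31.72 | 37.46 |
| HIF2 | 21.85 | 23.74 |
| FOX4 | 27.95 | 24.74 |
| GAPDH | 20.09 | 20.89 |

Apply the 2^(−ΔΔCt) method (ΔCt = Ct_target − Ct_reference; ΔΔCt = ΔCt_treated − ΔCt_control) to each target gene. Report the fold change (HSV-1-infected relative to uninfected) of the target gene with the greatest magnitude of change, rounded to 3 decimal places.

0.033

NFKB6: ΔΔCt = (37.46−20.89) − (31.72−20.09) = 16.57 − 11.63 = 4.94; fold change = 2^-4.94 = 0.033
HIF2: ΔΔCt = (23.74−20.89) − (21.85−20.09) = 2.85 − 1.76 = 1.09; fold change = 2^-1.09 = 0.470
FOX4: ΔΔCt = (24.74−20.89) − (27.95−20.09) = 3.85 − 7.86 = -4.01; fold change = 2^4.01 = 16.111
NFKB6 has the largest |ΔΔCt| = 4.94.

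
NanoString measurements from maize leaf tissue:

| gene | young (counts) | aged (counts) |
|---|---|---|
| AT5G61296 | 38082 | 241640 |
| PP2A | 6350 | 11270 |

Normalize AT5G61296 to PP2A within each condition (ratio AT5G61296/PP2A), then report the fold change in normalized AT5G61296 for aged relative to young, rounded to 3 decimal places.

3.575

AT5G61296/PP2A (young) = 38082 / 6350 = 5.9972
AT5G61296/PP2A (aged) = 241640 / 11270 = 21.441
Fold change = 21.441 / 5.9972 = 3.5752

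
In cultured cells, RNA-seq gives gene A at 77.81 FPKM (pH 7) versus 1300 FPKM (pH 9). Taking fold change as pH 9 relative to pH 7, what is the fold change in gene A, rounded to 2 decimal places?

16.71

Fold change = 1300 / 77.81 = 16.707
gene A is upregulated.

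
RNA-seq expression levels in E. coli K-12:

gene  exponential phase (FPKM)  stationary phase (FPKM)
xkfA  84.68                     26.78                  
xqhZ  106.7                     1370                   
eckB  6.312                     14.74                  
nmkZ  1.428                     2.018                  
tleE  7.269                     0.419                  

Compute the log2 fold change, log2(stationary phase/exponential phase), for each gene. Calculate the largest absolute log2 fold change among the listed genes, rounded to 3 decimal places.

4.117

log2(26.78/84.68) = -1.661  (xkfA)
log2(1370/106.7) = 3.683  (xqhZ)
log2(14.74/6.312) = 1.224  (eckB)
log2(2.018/1.428) = 0.499  (nmkZ)
log2(0.419/7.269) = -4.117  (tleE)
The largest magnitude belongs to tleE.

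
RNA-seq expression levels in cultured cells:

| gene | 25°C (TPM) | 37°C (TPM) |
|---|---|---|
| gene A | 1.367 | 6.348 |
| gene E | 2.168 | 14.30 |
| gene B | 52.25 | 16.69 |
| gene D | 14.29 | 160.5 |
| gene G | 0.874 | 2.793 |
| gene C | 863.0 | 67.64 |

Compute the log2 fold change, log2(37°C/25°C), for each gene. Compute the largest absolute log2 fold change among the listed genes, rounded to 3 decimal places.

log2(6.348/1.367) = 2.215  (gene A)
log2(14.30/2.168) = 2.722  (gene E)
log2(16.69/52.25) = -1.646  (gene B)
log2(160.5/14.29) = 3.489  (gene D)
log2(2.793/0.874) = 1.676  (gene G)
log2(67.64/863.0) = -3.673  (gene C)
The largest magnitude belongs to gene C.

3.673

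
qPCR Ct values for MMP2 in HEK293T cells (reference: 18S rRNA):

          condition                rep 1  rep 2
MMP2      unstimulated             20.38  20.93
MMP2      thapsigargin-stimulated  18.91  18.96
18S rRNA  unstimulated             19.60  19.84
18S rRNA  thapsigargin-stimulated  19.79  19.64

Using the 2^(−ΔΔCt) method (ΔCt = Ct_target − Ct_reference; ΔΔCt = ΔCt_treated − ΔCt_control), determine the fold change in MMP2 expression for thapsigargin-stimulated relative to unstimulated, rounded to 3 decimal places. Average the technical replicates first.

Mean Ct: MMP2 unstimulated 20.655; MMP2 thapsigargin-stimulated 18.935; 18S rRNA unstimulated 19.720; 18S rRNA thapsigargin-stimulated 19.715
ΔCt(unstimulated) = 20.655 − 19.720 = 0.935
ΔCt(thapsigargin-stimulated) = 18.935 − 19.715 = -0.780
ΔΔCt = -0.780 − 0.935 = -1.715
Fold change = 2^(−(-1.715)) = 2^1.715 = 3.2830

3.283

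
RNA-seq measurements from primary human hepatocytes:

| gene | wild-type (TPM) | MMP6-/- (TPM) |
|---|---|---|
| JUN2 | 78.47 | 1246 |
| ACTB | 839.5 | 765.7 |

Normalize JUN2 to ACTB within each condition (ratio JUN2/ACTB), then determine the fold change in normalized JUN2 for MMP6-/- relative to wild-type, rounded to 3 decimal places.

17.409

JUN2/ACTB (wild-type) = 78.47 / 839.5 = 0.093472
JUN2/ACTB (MMP6-/-) = 1246 / 765.7 = 1.6273
Fold change = 1.6273 / 0.093472 = 17.4091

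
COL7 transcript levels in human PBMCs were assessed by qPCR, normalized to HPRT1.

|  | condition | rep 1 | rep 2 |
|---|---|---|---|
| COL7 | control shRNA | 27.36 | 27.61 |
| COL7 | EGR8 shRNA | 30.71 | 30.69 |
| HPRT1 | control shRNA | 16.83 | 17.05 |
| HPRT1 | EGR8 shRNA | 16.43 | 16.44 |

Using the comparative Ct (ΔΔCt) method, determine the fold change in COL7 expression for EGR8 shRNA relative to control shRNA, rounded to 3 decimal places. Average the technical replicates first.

Mean Ct: COL7 control shRNA 27.485; COL7 EGR8 shRNA 30.700; HPRT1 control shRNA 16.940; HPRT1 EGR8 shRNA 16.435
ΔCt(control shRNA) = 27.485 − 16.940 = 10.545
ΔCt(EGR8 shRNA) = 30.700 − 16.435 = 14.265
ΔΔCt = 14.265 − 10.545 = 3.720
Fold change = 2^(−3.720) = 0.0759

0.076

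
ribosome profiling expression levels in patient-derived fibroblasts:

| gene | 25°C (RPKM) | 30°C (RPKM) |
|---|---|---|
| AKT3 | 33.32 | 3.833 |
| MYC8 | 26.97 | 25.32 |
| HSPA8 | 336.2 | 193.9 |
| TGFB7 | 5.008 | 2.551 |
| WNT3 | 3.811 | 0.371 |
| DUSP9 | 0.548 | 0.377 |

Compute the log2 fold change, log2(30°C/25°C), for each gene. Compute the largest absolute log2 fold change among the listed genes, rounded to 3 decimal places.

3.361

log2(3.833/33.32) = -3.120  (AKT3)
log2(25.32/26.97) = -0.091  (MYC8)
log2(193.9/336.2) = -0.794  (HSPA8)
log2(2.551/5.008) = -0.973  (TGFB7)
log2(0.371/3.811) = -3.361  (WNT3)
log2(0.377/0.548) = -0.540  (DUSP9)
The largest magnitude belongs to WNT3.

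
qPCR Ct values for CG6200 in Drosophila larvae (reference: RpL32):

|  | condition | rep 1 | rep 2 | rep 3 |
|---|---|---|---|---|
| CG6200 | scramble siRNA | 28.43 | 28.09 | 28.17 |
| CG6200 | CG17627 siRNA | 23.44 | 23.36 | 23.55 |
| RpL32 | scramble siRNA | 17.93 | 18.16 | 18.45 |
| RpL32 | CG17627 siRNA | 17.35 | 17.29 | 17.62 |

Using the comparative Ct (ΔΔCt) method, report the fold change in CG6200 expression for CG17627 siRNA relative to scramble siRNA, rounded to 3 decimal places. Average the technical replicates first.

16.223

Mean Ct: CG6200 scramble siRNA 28.230; CG6200 CG17627 siRNA 23.450; RpL32 scramble siRNA 18.180; RpL32 CG17627 siRNA 17.420
ΔCt(scramble siRNA) = 28.230 − 18.180 = 10.050
ΔCt(CG17627 siRNA) = 23.450 − 17.420 = 6.030
ΔΔCt = 6.030 − 10.050 = -4.020
Fold change = 2^(−(-4.020)) = 2^4.020 = 16.2234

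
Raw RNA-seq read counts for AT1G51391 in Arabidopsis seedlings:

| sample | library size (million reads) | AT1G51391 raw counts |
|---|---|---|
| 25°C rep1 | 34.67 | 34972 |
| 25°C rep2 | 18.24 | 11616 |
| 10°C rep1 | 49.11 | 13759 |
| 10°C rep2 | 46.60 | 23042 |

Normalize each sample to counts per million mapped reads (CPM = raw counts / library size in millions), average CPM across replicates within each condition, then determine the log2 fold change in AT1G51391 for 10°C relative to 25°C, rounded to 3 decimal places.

-1.087

CPM(25°C rep1) = 34972 / 34.67 = 1008.7107
CPM(25°C rep2) = 11616 / 18.24 = 636.8421
CPM(10°C rep1) = 13759 / 49.11 = 280.1670
CPM(10°C rep2) = 23042 / 46.60 = 494.4635
mean CPM(25°C) = 822.7764; mean CPM(10°C) = 387.3152
Fold change = 387.3152 / 822.7764 = 0.47074
log2(0.47074) = -1.0870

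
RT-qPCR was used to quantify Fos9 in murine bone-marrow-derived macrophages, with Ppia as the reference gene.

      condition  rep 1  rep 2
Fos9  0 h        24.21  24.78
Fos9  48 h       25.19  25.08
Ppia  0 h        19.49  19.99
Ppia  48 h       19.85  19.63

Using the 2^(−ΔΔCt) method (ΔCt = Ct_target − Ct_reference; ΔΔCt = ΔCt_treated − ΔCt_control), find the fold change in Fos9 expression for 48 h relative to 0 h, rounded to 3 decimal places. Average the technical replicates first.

0.642

Mean Ct: Fos9 0 h 24.495; Fos9 48 h 25.135; Ppia 0 h 19.740; Ppia 48 h 19.740
ΔCt(0 h) = 24.495 − 19.740 = 4.755
ΔCt(48 h) = 25.135 − 19.740 = 5.395
ΔΔCt = 5.395 − 4.755 = 0.640
Fold change = 2^(−0.640) = 0.6417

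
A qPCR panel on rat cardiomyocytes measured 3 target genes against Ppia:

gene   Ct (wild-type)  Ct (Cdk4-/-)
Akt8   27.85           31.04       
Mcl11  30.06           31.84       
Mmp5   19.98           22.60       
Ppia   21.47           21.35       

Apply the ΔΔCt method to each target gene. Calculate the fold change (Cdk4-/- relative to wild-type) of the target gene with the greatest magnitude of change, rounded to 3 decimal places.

0.101

Akt8: ΔΔCt = (31.04−21.35) − (27.85−21.47) = 9.69 − 6.38 = 3.31; fold change = 2^-3.31 = 0.101
Mcl11: ΔΔCt = (31.84−21.35) − (30.06−21.47) = 10.49 − 8.59 = 1.90; fold change = 2^-1.90 = 0.268
Mmp5: ΔΔCt = (22.60−21.35) − (19.98−21.47) = 1.25 − (-1.49) = 2.74; fold change = 2^-2.74 = 0.150
Akt8 has the largest |ΔΔCt| = 3.31.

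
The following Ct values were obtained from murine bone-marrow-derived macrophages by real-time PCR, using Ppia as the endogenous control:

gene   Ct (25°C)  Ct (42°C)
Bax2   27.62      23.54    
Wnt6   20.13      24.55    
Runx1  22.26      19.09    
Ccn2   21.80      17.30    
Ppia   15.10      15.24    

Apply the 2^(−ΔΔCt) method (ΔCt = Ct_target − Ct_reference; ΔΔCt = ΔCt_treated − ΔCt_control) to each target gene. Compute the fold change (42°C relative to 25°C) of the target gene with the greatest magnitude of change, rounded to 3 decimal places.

Bax2: ΔΔCt = (23.54−15.24) − (27.62−15.10) = 8.30 − 12.52 = -4.22; fold change = 2^4.22 = 18.636
Wnt6: ΔΔCt = (24.55−15.24) − (20.13−15.10) = 9.31 − 5.03 = 4.28; fold change = 2^-4.28 = 0.051
Runx1: ΔΔCt = (19.09−15.24) − (22.26−15.10) = 3.85 − 7.16 = -3.31; fold change = 2^3.31 = 9.918
Ccn2: ΔΔCt = (17.30−15.24) − (21.80−15.10) = 2.06 − 6.70 = -4.64; fold change = 2^4.64 = 24.933
Ccn2 has the largest |ΔΔCt| = 4.64.

24.933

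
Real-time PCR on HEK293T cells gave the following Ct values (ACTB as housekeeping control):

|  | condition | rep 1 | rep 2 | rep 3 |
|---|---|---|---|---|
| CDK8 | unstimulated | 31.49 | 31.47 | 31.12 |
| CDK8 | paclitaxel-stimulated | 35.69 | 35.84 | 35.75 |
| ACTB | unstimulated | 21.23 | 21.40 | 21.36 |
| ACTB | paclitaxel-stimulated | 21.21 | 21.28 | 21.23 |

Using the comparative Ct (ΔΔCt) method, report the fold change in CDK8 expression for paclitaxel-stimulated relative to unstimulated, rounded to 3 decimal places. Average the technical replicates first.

Mean Ct: CDK8 unstimulated 31.360; CDK8 paclitaxel-stimulated 35.760; ACTB unstimulated 21.330; ACTB paclitaxel-stimulated 21.240
ΔCt(unstimulated) = 31.360 − 21.330 = 10.030
ΔCt(paclitaxel-stimulated) = 35.760 − 21.240 = 14.520
ΔΔCt = 14.520 − 10.030 = 4.490
Fold change = 2^(−4.490) = 0.0445

0.045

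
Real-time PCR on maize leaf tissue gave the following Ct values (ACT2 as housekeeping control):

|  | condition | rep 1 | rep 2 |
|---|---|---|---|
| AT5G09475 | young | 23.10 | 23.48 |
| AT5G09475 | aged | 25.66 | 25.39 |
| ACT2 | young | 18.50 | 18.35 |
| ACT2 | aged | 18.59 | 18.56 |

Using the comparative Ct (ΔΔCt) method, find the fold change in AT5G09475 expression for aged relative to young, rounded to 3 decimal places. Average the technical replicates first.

Mean Ct: AT5G09475 young 23.290; AT5G09475 aged 25.525; ACT2 young 18.425; ACT2 aged 18.575
ΔCt(young) = 23.290 − 18.425 = 4.865
ΔCt(aged) = 25.525 − 18.575 = 6.950
ΔΔCt = 6.950 − 4.865 = 2.085
Fold change = 2^(−2.085) = 0.2357

0.236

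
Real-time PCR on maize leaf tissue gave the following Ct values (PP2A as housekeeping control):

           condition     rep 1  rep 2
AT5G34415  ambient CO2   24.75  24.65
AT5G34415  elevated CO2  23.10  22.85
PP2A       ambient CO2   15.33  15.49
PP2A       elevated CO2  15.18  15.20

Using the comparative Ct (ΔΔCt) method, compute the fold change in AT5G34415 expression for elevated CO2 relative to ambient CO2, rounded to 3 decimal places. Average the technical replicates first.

Mean Ct: AT5G34415 ambient CO2 24.700; AT5G34415 elevated CO2 22.975; PP2A ambient CO2 15.410; PP2A elevated CO2 15.190
ΔCt(ambient CO2) = 24.700 − 15.410 = 9.290
ΔCt(elevated CO2) = 22.975 − 15.190 = 7.785
ΔΔCt = 7.785 − 9.290 = -1.505
Fold change = 2^(−(-1.505)) = 2^1.505 = 2.8382

2.838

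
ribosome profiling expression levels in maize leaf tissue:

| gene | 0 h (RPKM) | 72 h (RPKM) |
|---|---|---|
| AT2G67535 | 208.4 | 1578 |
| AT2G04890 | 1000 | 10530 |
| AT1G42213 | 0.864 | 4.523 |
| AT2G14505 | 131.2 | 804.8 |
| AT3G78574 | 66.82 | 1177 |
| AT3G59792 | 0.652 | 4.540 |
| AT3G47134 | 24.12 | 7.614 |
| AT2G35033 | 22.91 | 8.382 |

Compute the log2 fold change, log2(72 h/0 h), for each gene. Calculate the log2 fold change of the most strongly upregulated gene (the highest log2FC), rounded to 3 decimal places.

log2(1578/208.4) = 2.921  (AT2G67535)
log2(10530/1000) = 3.396  (AT2G04890)
log2(4.523/0.864) = 2.388  (AT1G42213)
log2(804.8/131.2) = 2.617  (AT2G14505)
log2(1177/66.82) = 4.139  (AT3G78574)
log2(4.540/0.652) = 2.800  (AT3G59792)
log2(7.614/24.12) = -1.664  (AT3G47134)
log2(8.382/22.91) = -1.451  (AT2G35033)
AT3G78574 is most strongly upregulated.

4.139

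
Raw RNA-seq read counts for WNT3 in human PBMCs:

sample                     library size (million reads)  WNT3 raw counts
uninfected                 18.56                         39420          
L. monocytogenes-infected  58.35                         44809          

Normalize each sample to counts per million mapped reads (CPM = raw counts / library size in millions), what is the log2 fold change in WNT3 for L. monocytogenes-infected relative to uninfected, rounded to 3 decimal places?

CPM(uninfected) = 39420 / 18.56 = 2123.9224
CPM(L. monocytogenes-infected) = 44809 / 58.35 = 767.9349
Fold change = 767.9349 / 2123.9224 = 0.36156
log2(0.36156) = -1.4677

-1.468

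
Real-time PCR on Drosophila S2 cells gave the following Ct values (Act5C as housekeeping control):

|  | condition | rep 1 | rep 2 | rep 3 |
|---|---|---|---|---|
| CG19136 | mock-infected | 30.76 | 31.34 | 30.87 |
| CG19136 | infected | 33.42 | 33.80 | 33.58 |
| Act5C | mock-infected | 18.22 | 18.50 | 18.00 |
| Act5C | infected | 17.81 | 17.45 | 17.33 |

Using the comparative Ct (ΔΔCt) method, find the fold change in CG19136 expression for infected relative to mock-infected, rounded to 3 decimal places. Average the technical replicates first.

Mean Ct: CG19136 mock-infected 30.990; CG19136 infected 33.600; Act5C mock-infected 18.240; Act5C infected 17.530
ΔCt(mock-infected) = 30.990 − 18.240 = 12.750
ΔCt(infected) = 33.600 − 17.530 = 16.070
ΔΔCt = 16.070 − 12.750 = 3.320
Fold change = 2^(−3.320) = 0.1001

0.100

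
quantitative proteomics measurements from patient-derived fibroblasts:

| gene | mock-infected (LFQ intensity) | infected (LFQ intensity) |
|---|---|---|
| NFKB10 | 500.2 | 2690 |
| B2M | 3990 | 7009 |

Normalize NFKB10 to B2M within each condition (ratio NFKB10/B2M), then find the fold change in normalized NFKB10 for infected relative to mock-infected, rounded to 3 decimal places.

3.061

NFKB10/B2M (mock-infected) = 500.2 / 3990 = 0.12536
NFKB10/B2M (infected) = 2690 / 7009 = 0.38379
Fold change = 0.38379 / 0.12536 = 3.0614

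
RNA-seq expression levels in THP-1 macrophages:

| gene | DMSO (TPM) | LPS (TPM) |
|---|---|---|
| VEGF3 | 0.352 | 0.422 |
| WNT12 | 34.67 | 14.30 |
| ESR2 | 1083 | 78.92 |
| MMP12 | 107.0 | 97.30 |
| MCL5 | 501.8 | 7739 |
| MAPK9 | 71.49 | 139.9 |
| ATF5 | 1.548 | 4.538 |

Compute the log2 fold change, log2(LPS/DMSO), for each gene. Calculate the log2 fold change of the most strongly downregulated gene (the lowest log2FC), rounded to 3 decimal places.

-3.778

log2(0.422/0.352) = 0.262  (VEGF3)
log2(14.30/34.67) = -1.278  (WNT12)
log2(78.92/1083) = -3.778  (ESR2)
log2(97.30/107.0) = -0.137  (MMP12)
log2(7739/501.8) = 3.947  (MCL5)
log2(139.9/71.49) = 0.969  (MAPK9)
log2(4.538/1.548) = 1.552  (ATF5)
ESR2 is most strongly downregulated.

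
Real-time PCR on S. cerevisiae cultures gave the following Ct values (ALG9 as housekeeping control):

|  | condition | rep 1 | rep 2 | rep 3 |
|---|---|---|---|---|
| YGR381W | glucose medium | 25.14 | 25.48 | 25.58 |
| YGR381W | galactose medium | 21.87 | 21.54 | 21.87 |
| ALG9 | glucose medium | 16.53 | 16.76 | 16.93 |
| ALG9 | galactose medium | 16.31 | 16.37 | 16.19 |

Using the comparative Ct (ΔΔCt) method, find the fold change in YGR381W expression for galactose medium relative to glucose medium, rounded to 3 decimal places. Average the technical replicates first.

Mean Ct: YGR381W glucose medium 25.400; YGR381W galactose medium 21.760; ALG9 glucose medium 16.740; ALG9 galactose medium 16.290
ΔCt(glucose medium) = 25.400 − 16.740 = 8.660
ΔCt(galactose medium) = 21.760 − 16.290 = 5.470
ΔΔCt = 5.470 − 8.660 = -3.190
Fold change = 2^(−(-3.190)) = 2^3.190 = 9.1261

9.126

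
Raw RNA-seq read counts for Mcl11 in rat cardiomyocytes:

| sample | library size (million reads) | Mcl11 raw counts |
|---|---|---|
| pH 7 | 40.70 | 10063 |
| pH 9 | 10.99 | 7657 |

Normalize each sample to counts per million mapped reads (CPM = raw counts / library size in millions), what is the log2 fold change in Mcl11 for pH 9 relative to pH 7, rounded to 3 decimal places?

CPM(pH 7) = 10063 / 40.70 = 247.2482
CPM(pH 9) = 7657 / 10.99 = 696.7243
Fold change = 696.7243 / 247.2482 = 2.81792
log2(2.81792) = 1.4946

1.495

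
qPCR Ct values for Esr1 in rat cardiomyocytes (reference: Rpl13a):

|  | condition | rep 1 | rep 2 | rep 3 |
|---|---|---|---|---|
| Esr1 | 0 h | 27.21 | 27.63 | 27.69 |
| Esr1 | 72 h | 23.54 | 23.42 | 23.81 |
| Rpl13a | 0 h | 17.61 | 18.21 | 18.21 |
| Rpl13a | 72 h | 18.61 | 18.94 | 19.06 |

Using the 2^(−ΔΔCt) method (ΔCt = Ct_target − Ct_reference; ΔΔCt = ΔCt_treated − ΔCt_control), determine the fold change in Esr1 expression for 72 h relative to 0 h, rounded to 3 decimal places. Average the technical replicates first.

Mean Ct: Esr1 0 h 27.510; Esr1 72 h 23.590; Rpl13a 0 h 18.010; Rpl13a 72 h 18.870
ΔCt(0 h) = 27.510 − 18.010 = 9.500
ΔCt(72 h) = 23.590 − 18.870 = 4.720
ΔΔCt = 4.720 − 9.500 = -4.780
Fold change = 2^(−(-4.780)) = 2^4.780 = 27.4741

27.474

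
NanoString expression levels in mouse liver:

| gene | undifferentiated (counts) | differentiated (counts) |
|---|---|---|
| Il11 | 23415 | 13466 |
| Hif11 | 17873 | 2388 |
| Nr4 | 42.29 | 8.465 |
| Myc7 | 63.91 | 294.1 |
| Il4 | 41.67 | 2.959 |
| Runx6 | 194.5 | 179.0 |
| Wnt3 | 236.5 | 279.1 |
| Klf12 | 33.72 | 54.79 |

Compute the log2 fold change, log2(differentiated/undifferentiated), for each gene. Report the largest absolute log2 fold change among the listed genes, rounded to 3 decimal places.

log2(13466/23415) = -0.798  (Il11)
log2(2388/17873) = -2.904  (Hif11)
log2(8.465/42.29) = -2.321  (Nr4)
log2(294.1/63.91) = 2.202  (Myc7)
log2(2.959/41.67) = -3.816  (Il4)
log2(179.0/194.5) = -0.120  (Runx6)
log2(279.1/236.5) = 0.239  (Wnt3)
log2(54.79/33.72) = 0.700  (Klf12)
The largest magnitude belongs to Il4.

3.816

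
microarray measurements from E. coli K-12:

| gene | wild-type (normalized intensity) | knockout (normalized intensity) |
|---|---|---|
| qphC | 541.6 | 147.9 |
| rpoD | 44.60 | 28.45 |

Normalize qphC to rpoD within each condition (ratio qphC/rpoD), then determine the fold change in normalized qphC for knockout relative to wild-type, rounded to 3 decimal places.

qphC/rpoD (wild-type) = 541.6 / 44.60 = 12.143
qphC/rpoD (knockout) = 147.9 / 28.45 = 5.1986
Fold change = 5.1986 / 12.143 = 0.4281

0.428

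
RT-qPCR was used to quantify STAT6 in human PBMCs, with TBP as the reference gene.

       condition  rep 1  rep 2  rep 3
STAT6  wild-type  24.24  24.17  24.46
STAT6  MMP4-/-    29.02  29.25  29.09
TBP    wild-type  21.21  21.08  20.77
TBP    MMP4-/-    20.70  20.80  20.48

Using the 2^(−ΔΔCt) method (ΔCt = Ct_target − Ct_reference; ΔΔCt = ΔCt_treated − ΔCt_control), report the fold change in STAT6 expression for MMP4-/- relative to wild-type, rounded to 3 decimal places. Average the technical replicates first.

Mean Ct: STAT6 wild-type 24.290; STAT6 MMP4-/- 29.120; TBP wild-type 21.020; TBP MMP4-/- 20.660
ΔCt(wild-type) = 24.290 − 21.020 = 3.270
ΔCt(MMP4-/-) = 29.120 − 20.660 = 8.460
ΔΔCt = 8.460 − 3.270 = 5.190
Fold change = 2^(−5.190) = 0.0274

0.027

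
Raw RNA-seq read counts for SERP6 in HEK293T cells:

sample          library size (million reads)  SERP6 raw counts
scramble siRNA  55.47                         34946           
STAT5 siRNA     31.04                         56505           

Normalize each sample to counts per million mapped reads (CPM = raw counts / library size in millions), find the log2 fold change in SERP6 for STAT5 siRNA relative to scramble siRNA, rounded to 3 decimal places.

CPM(scramble siRNA) = 34946 / 55.47 = 629.9982
CPM(STAT5 siRNA) = 56505 / 31.04 = 1820.3930
Fold change = 1820.3930 / 629.9982 = 2.88952
log2(2.88952) = 1.5308

1.531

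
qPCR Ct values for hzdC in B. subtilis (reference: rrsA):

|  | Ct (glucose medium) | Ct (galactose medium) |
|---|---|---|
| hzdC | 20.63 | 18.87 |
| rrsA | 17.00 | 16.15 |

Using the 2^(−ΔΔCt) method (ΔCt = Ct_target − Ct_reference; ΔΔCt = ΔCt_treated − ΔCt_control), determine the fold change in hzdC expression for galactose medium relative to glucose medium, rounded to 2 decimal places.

1.88

ΔCt(glucose medium) = 20.630 − 17.000 = 3.630
ΔCt(galactose medium) = 18.870 − 16.150 = 2.720
ΔΔCt = 2.720 − 3.630 = -0.910
Fold change = 2^(−(-0.910)) = 2^0.910 = 1.879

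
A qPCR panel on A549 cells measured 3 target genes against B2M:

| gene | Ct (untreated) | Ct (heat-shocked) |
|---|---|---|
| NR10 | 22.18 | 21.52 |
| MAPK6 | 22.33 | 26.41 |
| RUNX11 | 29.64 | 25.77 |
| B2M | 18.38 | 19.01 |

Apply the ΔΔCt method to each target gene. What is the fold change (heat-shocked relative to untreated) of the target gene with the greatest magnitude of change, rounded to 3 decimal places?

22.627

NR10: ΔΔCt = (21.52−19.01) − (22.18−18.38) = 2.51 − 3.80 = -1.29; fold change = 2^1.29 = 2.445
MAPK6: ΔΔCt = (26.41−19.01) − (22.33−18.38) = 7.40 − 3.95 = 3.45; fold change = 2^-3.45 = 0.092
RUNX11: ΔΔCt = (25.77−19.01) − (29.64−18.38) = 6.76 − 11.26 = -4.50; fold change = 2^4.50 = 22.627
RUNX11 has the largest |ΔΔCt| = 4.50.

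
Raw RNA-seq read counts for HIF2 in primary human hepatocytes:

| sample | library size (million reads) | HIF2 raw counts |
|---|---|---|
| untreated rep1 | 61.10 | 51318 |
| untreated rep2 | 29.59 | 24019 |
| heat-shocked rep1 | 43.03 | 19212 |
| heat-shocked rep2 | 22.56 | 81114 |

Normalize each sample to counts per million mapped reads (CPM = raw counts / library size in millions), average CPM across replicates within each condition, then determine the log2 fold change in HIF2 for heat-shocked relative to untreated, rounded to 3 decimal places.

1.291

CPM(untreated rep1) = 51318 / 61.10 = 839.9018
CPM(untreated rep2) = 24019 / 29.59 = 811.7269
CPM(heat-shocked rep1) = 19212 / 43.03 = 446.4792
CPM(heat-shocked rep2) = 81114 / 22.56 = 3595.4787
mean CPM(untreated) = 825.8144; mean CPM(heat-shocked) = 2020.9790
Fold change = 2020.9790 / 825.8144 = 2.44726
log2(2.44726) = 1.2912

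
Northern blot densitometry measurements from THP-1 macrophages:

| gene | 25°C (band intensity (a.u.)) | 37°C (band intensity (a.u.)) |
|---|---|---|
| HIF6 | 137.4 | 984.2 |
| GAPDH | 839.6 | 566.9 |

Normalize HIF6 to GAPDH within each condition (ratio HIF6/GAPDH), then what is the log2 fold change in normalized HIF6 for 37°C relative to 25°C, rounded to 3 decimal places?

HIF6/GAPDH (25°C) = 137.4 / 839.6 = 0.16365
HIF6/GAPDH (37°C) = 984.2 / 566.9 = 1.7361
Fold change = 1.7361 / 0.16365 = 10.6087
log2(10.6087) = 3.4072

3.407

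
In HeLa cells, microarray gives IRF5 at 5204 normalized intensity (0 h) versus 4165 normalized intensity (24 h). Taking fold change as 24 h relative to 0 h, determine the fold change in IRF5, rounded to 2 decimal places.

0.80

Fold change = 4165 / 5204 = 0.800
IRF5 is downregulated.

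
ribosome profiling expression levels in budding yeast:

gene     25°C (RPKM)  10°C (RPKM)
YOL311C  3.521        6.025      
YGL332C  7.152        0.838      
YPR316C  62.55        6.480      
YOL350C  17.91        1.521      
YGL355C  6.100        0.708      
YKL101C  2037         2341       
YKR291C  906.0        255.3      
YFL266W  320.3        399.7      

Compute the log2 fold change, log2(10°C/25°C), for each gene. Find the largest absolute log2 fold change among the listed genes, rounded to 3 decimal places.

3.558

log2(6.025/3.521) = 0.775  (YOL311C)
log2(0.838/7.152) = -3.093  (YGL332C)
log2(6.480/62.55) = -3.271  (YPR316C)
log2(1.521/17.91) = -3.558  (YOL350C)
log2(0.708/6.100) = -3.107  (YGL355C)
log2(2341/2037) = 0.201  (YKL101C)
log2(255.3/906.0) = -1.827  (YKR291C)
log2(399.7/320.3) = 0.319  (YFL266W)
The largest magnitude belongs to YOL350C.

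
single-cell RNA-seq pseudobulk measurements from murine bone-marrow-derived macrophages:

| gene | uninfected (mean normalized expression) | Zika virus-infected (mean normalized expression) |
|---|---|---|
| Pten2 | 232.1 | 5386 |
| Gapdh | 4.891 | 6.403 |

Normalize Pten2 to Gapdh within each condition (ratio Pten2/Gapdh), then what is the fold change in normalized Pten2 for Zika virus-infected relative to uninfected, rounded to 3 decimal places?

17.726

Pten2/Gapdh (uninfected) = 232.1 / 4.891 = 47.455
Pten2/Gapdh (Zika virus-infected) = 5386 / 6.403 = 841.17
Fold change = 841.17 / 47.455 = 17.7258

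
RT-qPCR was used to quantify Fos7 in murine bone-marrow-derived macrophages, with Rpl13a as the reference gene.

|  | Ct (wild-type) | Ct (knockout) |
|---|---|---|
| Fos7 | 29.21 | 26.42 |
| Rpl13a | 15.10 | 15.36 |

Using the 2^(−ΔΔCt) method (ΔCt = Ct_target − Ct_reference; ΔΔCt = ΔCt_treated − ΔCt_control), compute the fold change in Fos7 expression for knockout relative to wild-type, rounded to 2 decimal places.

8.28

ΔCt(wild-type) = 29.210 − 15.100 = 14.110
ΔCt(knockout) = 26.420 − 15.360 = 11.060
ΔΔCt = 11.060 − 14.110 = -3.050
Fold change = 2^(−(-3.050)) = 2^3.050 = 8.282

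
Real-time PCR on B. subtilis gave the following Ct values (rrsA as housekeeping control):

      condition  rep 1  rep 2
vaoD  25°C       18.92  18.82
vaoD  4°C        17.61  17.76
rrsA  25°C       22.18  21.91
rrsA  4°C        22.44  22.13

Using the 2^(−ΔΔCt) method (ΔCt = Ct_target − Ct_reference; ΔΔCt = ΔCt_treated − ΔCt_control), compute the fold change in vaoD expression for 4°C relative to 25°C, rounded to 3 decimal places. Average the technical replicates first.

2.685

Mean Ct: vaoD 25°C 18.870; vaoD 4°C 17.685; rrsA 25°C 22.045; rrsA 4°C 22.285
ΔCt(25°C) = 18.870 − 22.045 = -3.175
ΔCt(4°C) = 17.685 − 22.285 = -4.600
ΔΔCt = -4.600 − (-3.175) = -1.425
Fold change = 2^(−(-1.425)) = 2^1.425 = 2.6851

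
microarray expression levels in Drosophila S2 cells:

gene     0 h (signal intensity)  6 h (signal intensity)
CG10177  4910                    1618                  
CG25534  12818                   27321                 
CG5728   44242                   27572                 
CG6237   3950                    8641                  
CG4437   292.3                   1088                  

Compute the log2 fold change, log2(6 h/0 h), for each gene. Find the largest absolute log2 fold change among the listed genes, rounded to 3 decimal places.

1.896

log2(1618/4910) = -1.602  (CG10177)
log2(27321/12818) = 1.092  (CG25534)
log2(27572/44242) = -0.682  (CG5728)
log2(8641/3950) = 1.129  (CG6237)
log2(1088/292.3) = 1.896  (CG4437)
The largest magnitude belongs to CG4437.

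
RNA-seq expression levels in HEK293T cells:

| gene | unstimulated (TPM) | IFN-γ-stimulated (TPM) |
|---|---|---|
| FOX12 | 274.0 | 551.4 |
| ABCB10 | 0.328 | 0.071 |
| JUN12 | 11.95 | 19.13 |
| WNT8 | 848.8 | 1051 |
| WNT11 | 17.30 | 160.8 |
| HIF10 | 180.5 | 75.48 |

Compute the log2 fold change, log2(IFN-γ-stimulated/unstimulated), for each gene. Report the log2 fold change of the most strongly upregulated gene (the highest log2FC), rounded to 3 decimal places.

log2(551.4/274.0) = 1.009  (FOX12)
log2(0.071/0.328) = -2.208  (ABCB10)
log2(19.13/11.95) = 0.679  (JUN12)
log2(1051/848.8) = 0.308  (WNT8)
log2(160.8/17.30) = 3.216  (WNT11)
log2(75.48/180.5) = -1.258  (HIF10)
WNT11 is most strongly upregulated.

3.216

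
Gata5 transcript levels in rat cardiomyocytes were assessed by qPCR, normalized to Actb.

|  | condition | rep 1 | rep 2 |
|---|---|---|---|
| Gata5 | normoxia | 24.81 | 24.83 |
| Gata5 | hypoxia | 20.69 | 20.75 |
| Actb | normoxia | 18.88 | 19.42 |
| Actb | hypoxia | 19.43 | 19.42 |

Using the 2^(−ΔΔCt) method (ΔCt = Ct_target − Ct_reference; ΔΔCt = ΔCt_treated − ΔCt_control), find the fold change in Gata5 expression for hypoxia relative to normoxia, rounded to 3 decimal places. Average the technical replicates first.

20.749

Mean Ct: Gata5 normoxia 24.820; Gata5 hypoxia 20.720; Actb normoxia 19.150; Actb hypoxia 19.425
ΔCt(normoxia) = 24.820 − 19.150 = 5.670
ΔCt(hypoxia) = 20.720 − 19.425 = 1.295
ΔΔCt = 1.295 − 5.670 = -4.375
Fold change = 2^(−(-4.375)) = 2^4.375 = 20.7494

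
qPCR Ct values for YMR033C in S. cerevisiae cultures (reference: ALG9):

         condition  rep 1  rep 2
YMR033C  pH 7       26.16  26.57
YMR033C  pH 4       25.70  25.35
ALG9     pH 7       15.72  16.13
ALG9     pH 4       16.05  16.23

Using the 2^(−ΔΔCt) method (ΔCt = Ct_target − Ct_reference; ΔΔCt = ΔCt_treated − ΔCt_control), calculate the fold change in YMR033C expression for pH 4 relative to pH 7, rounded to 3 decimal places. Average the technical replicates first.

Mean Ct: YMR033C pH 7 26.365; YMR033C pH 4 25.525; ALG9 pH 7 15.925; ALG9 pH 4 16.140
ΔCt(pH 7) = 26.365 − 15.925 = 10.440
ΔCt(pH 4) = 25.525 − 16.140 = 9.385
ΔΔCt = 9.385 − 10.440 = -1.055
Fold change = 2^(−(-1.055)) = 2^1.055 = 2.0777

2.078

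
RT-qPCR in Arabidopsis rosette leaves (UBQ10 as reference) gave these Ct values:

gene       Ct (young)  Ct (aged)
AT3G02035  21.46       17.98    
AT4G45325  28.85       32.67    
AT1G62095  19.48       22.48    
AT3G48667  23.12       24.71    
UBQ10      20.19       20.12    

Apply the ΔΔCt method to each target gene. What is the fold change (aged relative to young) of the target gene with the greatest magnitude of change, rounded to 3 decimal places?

AT3G02035: ΔΔCt = (17.98−20.12) − (21.46−20.19) = -2.14 − 1.27 = -3.41; fold change = 2^3.41 = 10.629
AT4G45325: ΔΔCt = (32.67−20.12) − (28.85−20.19) = 12.55 − 8.66 = 3.89; fold change = 2^-3.89 = 0.067
AT1G62095: ΔΔCt = (22.48−20.12) − (19.48−20.19) = 2.36 − (-0.71) = 3.07; fold change = 2^-3.07 = 0.119
AT3G48667: ΔΔCt = (24.71−20.12) − (23.12−20.19) = 4.59 − 2.93 = 1.66; fold change = 2^-1.66 = 0.316
AT4G45325 has the largest |ΔΔCt| = 3.89.

0.067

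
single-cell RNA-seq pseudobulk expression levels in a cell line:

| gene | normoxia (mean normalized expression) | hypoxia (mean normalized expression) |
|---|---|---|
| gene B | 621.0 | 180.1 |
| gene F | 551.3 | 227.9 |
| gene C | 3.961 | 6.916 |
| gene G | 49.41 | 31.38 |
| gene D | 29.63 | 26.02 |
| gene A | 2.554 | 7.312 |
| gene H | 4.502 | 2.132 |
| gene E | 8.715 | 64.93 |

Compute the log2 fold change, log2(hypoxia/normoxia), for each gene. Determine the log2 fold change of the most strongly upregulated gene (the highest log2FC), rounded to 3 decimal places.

2.897

log2(180.1/621.0) = -1.786  (gene B)
log2(227.9/551.3) = -1.274  (gene F)
log2(6.916/3.961) = 0.804  (gene C)
log2(31.38/49.41) = -0.655  (gene G)
log2(26.02/29.63) = -0.187  (gene D)
log2(7.312/2.554) = 1.518  (gene A)
log2(2.132/4.502) = -1.078  (gene H)
log2(64.93/8.715) = 2.897  (gene E)
gene E is most strongly upregulated.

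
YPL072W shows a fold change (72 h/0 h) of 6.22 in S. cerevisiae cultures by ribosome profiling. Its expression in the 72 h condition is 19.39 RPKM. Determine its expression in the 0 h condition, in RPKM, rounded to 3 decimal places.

0 h expression = 19.39 / 6.22 = 3.117

3.117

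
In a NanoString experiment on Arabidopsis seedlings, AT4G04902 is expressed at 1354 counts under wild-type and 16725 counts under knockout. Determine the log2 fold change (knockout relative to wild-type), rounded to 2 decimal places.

Fold change = 16725 / 1354 = 12.3523
log2(12.3523) = 3.627

3.63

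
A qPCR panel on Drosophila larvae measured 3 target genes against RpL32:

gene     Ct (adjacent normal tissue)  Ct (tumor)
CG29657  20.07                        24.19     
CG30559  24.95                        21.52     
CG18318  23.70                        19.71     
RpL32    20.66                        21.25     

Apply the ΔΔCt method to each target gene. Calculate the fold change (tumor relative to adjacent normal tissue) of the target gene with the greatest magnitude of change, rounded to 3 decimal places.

23.918

CG29657: ΔΔCt = (24.19−21.25) − (20.07−20.66) = 2.94 − (-0.59) = 3.53; fold change = 2^-3.53 = 0.087
CG30559: ΔΔCt = (21.52−21.25) − (24.95−20.66) = 0.27 − 4.29 = -4.02; fold change = 2^4.02 = 16.223
CG18318: ΔΔCt = (19.71−21.25) − (23.70−20.66) = -1.54 − 3.04 = -4.58; fold change = 2^4.58 = 23.918
CG18318 has the largest |ΔΔCt| = 4.58.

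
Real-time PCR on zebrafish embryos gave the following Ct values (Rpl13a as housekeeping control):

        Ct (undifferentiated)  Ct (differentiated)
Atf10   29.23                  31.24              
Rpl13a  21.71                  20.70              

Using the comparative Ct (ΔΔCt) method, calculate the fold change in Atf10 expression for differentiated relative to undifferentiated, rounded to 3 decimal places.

ΔCt(undifferentiated) = 29.230 − 21.710 = 7.520
ΔCt(differentiated) = 31.240 − 20.700 = 10.540
ΔΔCt = 10.540 − 7.520 = 3.020
Fold change = 2^(−3.020) = 0.1233

0.123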